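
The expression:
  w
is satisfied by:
  {w: True}


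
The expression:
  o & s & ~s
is never true.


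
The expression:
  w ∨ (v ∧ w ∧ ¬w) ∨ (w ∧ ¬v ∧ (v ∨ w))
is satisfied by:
  {w: True}


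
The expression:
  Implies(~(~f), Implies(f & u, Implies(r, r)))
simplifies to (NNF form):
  True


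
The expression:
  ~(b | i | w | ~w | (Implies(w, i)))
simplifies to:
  False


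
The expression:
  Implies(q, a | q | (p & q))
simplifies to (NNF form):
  True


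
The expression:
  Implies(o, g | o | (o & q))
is always true.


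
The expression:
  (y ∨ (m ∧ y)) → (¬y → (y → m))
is always true.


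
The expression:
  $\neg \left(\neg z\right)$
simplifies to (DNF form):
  $z$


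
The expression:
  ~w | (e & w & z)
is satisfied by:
  {z: True, e: True, w: False}
  {z: True, e: False, w: False}
  {e: True, z: False, w: False}
  {z: False, e: False, w: False}
  {z: True, w: True, e: True}


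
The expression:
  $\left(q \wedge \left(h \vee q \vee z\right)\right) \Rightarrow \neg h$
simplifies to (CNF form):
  $\neg h \vee \neg q$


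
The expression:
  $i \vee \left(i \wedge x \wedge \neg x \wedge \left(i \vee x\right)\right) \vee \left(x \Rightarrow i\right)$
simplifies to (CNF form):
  $i \vee \neg x$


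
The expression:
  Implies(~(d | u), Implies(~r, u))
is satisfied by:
  {r: True, d: True, u: True}
  {r: True, d: True, u: False}
  {r: True, u: True, d: False}
  {r: True, u: False, d: False}
  {d: True, u: True, r: False}
  {d: True, u: False, r: False}
  {u: True, d: False, r: False}


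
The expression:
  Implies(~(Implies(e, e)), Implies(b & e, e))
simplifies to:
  True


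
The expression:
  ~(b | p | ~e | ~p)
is never true.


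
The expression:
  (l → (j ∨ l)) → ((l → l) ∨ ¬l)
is always true.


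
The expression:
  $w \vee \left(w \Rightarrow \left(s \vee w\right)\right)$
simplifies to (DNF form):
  $\text{True}$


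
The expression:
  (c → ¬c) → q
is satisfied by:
  {q: True, c: True}
  {q: True, c: False}
  {c: True, q: False}


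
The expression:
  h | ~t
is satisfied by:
  {h: True, t: False}
  {t: False, h: False}
  {t: True, h: True}


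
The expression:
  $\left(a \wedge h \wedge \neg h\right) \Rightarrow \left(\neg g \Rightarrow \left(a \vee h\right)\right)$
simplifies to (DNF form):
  $\text{True}$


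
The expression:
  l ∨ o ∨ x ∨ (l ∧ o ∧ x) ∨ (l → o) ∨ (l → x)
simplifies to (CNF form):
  True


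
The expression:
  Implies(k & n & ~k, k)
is always true.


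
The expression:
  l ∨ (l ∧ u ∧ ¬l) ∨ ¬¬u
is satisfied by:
  {l: True, u: True}
  {l: True, u: False}
  {u: True, l: False}


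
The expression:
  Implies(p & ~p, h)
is always true.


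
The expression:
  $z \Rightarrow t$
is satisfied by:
  {t: True, z: False}
  {z: False, t: False}
  {z: True, t: True}


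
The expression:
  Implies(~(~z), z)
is always true.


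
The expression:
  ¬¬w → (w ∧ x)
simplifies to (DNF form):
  x ∨ ¬w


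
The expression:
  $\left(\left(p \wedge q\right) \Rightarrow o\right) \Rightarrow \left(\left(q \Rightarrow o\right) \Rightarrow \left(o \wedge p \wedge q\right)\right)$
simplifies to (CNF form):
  $q \wedge \left(p \vee \neg o\right)$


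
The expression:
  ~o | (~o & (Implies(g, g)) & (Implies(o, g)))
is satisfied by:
  {o: False}


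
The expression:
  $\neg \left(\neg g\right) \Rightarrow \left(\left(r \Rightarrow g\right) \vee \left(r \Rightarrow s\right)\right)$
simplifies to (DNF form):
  $\text{True}$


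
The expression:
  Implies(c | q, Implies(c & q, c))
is always true.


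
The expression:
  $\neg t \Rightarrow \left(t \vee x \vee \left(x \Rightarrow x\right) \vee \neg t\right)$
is always true.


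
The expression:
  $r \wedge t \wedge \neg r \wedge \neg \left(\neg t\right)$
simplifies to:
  $\text{False}$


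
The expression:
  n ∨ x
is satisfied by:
  {n: True, x: True}
  {n: True, x: False}
  {x: True, n: False}


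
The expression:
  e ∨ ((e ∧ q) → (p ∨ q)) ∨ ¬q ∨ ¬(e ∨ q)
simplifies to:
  True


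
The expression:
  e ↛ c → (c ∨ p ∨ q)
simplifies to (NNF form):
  c ∨ p ∨ q ∨ ¬e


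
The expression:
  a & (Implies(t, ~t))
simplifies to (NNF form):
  a & ~t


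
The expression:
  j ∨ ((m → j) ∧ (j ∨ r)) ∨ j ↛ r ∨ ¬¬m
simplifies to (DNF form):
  j ∨ m ∨ r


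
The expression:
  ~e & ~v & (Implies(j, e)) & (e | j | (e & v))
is never true.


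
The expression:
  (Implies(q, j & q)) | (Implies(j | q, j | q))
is always true.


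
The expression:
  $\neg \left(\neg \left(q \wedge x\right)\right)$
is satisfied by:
  {x: True, q: True}


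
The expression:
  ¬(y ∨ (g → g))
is never true.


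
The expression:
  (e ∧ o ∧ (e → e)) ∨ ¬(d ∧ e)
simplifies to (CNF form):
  o ∨ ¬d ∨ ¬e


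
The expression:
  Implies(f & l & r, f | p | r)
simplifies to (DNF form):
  True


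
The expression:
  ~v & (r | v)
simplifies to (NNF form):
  r & ~v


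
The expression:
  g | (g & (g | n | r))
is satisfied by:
  {g: True}


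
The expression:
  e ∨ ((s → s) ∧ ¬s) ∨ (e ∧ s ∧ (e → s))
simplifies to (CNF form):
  e ∨ ¬s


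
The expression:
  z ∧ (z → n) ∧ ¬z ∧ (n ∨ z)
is never true.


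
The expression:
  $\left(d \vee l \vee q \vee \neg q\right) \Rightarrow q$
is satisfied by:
  {q: True}


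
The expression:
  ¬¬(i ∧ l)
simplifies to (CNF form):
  i ∧ l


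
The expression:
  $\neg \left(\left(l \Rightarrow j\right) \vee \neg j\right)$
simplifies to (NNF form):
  $\text{False}$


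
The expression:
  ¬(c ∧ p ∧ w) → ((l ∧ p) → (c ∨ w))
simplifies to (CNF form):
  c ∨ w ∨ ¬l ∨ ¬p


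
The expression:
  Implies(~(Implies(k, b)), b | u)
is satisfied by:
  {b: True, u: True, k: False}
  {b: True, k: False, u: False}
  {u: True, k: False, b: False}
  {u: False, k: False, b: False}
  {b: True, u: True, k: True}
  {b: True, k: True, u: False}
  {u: True, k: True, b: False}


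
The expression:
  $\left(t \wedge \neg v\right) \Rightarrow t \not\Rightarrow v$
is always true.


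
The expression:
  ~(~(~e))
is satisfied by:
  {e: False}


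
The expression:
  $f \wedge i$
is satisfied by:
  {i: True, f: True}


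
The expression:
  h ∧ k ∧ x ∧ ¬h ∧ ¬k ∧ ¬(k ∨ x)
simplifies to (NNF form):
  False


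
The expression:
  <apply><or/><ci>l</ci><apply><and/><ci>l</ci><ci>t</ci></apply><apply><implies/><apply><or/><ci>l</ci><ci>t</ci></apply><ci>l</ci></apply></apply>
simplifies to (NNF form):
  <apply><or/><ci>l</ci><apply><not/><ci>t</ci></apply></apply>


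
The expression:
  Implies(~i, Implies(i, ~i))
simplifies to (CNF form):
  True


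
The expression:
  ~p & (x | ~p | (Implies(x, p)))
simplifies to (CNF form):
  ~p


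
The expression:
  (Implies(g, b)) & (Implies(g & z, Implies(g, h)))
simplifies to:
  ~g | (b & h) | (b & ~z)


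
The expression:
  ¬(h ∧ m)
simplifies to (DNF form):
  ¬h ∨ ¬m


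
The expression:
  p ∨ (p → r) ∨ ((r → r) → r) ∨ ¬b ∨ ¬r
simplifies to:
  True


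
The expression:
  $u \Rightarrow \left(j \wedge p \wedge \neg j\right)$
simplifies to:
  $\neg u$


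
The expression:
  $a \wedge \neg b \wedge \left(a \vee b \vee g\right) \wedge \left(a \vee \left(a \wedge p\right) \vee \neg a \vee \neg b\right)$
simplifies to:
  $a \wedge \neg b$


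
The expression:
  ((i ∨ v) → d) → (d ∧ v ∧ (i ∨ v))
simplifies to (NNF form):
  v ∨ (i ∧ ¬d)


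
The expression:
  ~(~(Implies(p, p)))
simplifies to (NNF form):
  True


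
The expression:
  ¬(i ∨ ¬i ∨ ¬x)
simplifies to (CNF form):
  False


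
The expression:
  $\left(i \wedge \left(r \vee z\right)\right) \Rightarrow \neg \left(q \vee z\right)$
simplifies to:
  $\left(\neg q \wedge \neg z\right) \vee \left(\neg r \wedge \neg z\right) \vee \neg i$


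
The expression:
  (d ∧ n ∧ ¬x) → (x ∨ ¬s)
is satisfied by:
  {x: True, s: False, d: False, n: False}
  {x: False, s: False, d: False, n: False}
  {x: True, n: True, s: False, d: False}
  {n: True, x: False, s: False, d: False}
  {x: True, d: True, n: False, s: False}
  {d: True, n: False, s: False, x: False}
  {x: True, n: True, d: True, s: False}
  {n: True, d: True, x: False, s: False}
  {x: True, s: True, n: False, d: False}
  {s: True, n: False, d: False, x: False}
  {x: True, n: True, s: True, d: False}
  {n: True, s: True, x: False, d: False}
  {x: True, d: True, s: True, n: False}
  {d: True, s: True, n: False, x: False}
  {x: True, n: True, d: True, s: True}


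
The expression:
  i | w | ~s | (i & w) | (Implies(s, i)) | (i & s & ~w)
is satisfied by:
  {i: True, w: True, s: False}
  {i: True, s: False, w: False}
  {w: True, s: False, i: False}
  {w: False, s: False, i: False}
  {i: True, w: True, s: True}
  {i: True, s: True, w: False}
  {w: True, s: True, i: False}


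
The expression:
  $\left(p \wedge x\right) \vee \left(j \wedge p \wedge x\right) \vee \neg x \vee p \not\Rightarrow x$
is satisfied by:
  {p: True, x: False}
  {x: False, p: False}
  {x: True, p: True}


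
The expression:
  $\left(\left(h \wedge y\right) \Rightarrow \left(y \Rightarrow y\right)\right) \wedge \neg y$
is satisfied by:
  {y: False}


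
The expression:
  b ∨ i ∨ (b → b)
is always true.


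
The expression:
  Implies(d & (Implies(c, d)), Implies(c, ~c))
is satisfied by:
  {c: False, d: False}
  {d: True, c: False}
  {c: True, d: False}


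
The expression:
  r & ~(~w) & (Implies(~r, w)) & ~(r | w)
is never true.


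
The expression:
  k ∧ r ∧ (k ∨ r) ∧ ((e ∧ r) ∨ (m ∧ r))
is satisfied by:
  {r: True, k: True, m: True, e: True}
  {r: True, k: True, m: True, e: False}
  {r: True, k: True, e: True, m: False}


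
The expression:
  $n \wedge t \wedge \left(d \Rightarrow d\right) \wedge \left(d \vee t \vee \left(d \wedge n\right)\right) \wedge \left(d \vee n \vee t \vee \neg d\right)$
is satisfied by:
  {t: True, n: True}


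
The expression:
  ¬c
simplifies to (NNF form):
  ¬c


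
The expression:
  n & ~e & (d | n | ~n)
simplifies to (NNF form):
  n & ~e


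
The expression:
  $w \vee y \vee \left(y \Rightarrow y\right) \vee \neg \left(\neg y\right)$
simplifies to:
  $\text{True}$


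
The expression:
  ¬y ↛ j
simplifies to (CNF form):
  j ∨ ¬y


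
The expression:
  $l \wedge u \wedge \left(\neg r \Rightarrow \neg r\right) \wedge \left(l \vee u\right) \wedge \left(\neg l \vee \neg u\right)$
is never true.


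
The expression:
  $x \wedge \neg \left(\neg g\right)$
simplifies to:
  $g \wedge x$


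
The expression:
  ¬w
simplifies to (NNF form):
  ¬w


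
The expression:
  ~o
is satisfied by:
  {o: False}


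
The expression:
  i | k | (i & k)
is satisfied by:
  {i: True, k: True}
  {i: True, k: False}
  {k: True, i: False}


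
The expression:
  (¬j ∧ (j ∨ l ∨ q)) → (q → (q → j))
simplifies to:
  j ∨ ¬q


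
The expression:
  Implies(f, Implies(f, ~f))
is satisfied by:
  {f: False}


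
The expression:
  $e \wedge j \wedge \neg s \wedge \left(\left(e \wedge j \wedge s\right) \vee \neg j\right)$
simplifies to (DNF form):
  $\text{False}$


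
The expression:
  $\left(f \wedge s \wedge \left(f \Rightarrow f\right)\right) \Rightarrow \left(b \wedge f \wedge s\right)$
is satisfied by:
  {b: True, s: False, f: False}
  {s: False, f: False, b: False}
  {f: True, b: True, s: False}
  {f: True, s: False, b: False}
  {b: True, s: True, f: False}
  {s: True, b: False, f: False}
  {f: True, s: True, b: True}


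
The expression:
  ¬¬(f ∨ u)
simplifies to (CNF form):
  f ∨ u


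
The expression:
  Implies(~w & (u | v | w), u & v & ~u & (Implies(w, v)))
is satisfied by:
  {w: True, v: False, u: False}
  {w: True, u: True, v: False}
  {w: True, v: True, u: False}
  {w: True, u: True, v: True}
  {u: False, v: False, w: False}


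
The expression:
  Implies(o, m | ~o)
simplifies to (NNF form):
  m | ~o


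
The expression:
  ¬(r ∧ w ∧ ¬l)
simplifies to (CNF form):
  l ∨ ¬r ∨ ¬w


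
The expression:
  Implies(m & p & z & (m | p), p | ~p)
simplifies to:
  True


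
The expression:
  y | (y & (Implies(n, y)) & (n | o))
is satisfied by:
  {y: True}


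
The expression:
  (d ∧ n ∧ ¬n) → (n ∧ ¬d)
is always true.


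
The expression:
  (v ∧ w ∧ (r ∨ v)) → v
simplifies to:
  True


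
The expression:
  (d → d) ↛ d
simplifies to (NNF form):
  ¬d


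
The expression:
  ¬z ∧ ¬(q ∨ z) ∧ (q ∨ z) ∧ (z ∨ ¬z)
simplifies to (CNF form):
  False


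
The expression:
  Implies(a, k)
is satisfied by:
  {k: True, a: False}
  {a: False, k: False}
  {a: True, k: True}


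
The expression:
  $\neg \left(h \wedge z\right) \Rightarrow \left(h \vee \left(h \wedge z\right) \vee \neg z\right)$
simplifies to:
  $h \vee \neg z$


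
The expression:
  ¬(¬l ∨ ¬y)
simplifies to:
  l ∧ y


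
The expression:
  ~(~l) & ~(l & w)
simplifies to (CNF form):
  l & ~w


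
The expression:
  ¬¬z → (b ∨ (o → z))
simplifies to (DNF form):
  True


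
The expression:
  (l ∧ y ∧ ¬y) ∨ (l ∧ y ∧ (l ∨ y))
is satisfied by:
  {y: True, l: True}


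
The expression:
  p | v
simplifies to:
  p | v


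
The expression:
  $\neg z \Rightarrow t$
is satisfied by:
  {t: True, z: True}
  {t: True, z: False}
  {z: True, t: False}


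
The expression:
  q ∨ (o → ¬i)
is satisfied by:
  {q: True, o: False, i: False}
  {o: False, i: False, q: False}
  {i: True, q: True, o: False}
  {i: True, o: False, q: False}
  {q: True, o: True, i: False}
  {o: True, q: False, i: False}
  {i: True, o: True, q: True}


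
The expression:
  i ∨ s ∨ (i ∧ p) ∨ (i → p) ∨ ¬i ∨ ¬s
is always true.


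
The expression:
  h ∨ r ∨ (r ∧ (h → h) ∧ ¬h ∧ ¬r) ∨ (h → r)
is always true.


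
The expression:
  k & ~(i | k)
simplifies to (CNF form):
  False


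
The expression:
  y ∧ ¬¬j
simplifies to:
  j ∧ y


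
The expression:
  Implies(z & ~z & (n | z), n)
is always true.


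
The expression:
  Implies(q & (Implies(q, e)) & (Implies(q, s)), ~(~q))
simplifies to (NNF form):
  True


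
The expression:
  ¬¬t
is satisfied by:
  {t: True}


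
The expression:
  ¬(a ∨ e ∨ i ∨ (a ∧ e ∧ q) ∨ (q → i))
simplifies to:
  q ∧ ¬a ∧ ¬e ∧ ¬i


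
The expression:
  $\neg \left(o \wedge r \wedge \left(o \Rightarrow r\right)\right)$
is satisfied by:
  {o: False, r: False}
  {r: True, o: False}
  {o: True, r: False}


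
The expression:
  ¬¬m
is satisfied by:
  {m: True}


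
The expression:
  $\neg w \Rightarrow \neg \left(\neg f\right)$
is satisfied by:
  {w: True, f: True}
  {w: True, f: False}
  {f: True, w: False}


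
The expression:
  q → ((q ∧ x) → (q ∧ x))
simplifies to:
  True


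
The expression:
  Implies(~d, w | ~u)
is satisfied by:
  {d: True, w: True, u: False}
  {d: True, u: False, w: False}
  {w: True, u: False, d: False}
  {w: False, u: False, d: False}
  {d: True, w: True, u: True}
  {d: True, u: True, w: False}
  {w: True, u: True, d: False}


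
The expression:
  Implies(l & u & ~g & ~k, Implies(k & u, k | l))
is always true.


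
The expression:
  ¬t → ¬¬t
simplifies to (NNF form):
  t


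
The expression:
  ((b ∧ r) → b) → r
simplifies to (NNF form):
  r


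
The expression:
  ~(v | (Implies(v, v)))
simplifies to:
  False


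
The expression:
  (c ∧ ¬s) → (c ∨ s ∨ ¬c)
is always true.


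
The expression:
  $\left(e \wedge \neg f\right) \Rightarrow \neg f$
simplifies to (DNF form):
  $\text{True}$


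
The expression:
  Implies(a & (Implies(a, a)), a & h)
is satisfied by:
  {h: True, a: False}
  {a: False, h: False}
  {a: True, h: True}


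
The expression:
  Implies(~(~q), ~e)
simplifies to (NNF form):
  ~e | ~q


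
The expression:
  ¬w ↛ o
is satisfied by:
  {o: True, w: False}
  {w: False, o: False}
  {w: True, o: True}


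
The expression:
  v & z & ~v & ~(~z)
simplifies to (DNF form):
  False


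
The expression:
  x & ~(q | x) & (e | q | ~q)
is never true.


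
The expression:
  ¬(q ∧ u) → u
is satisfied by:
  {u: True}


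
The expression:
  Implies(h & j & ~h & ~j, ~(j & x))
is always true.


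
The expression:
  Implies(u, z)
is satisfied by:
  {z: True, u: False}
  {u: False, z: False}
  {u: True, z: True}


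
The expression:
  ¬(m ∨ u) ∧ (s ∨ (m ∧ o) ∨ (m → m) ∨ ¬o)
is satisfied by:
  {u: False, m: False}


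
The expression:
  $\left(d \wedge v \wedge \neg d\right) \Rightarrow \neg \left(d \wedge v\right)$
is always true.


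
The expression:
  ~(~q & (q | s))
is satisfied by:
  {q: True, s: False}
  {s: False, q: False}
  {s: True, q: True}


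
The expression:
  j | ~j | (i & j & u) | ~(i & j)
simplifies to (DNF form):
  True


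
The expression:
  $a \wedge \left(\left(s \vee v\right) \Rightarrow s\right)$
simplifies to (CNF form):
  $a \wedge \left(s \vee \neg v\right)$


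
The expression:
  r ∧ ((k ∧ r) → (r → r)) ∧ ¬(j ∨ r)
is never true.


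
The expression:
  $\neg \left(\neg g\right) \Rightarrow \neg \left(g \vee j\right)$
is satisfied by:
  {g: False}


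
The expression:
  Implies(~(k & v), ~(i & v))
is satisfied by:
  {k: True, v: False, i: False}
  {v: False, i: False, k: False}
  {i: True, k: True, v: False}
  {i: True, v: False, k: False}
  {k: True, v: True, i: False}
  {v: True, k: False, i: False}
  {i: True, v: True, k: True}


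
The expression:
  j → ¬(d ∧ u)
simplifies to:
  ¬d ∨ ¬j ∨ ¬u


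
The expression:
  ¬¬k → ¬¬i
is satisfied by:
  {i: True, k: False}
  {k: False, i: False}
  {k: True, i: True}


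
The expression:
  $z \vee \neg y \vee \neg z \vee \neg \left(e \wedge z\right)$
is always true.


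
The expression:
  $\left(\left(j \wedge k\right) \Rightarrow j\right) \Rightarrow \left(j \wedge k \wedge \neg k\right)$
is never true.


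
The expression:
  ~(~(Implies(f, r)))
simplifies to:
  r | ~f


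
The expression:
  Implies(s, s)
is always true.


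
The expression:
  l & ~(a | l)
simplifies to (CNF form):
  False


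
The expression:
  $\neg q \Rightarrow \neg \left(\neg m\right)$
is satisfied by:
  {q: True, m: True}
  {q: True, m: False}
  {m: True, q: False}


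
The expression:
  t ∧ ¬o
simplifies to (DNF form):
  t ∧ ¬o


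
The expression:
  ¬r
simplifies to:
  ¬r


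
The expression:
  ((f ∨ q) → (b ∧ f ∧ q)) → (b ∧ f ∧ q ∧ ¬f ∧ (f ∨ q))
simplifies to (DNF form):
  (f ∧ ¬q) ∨ (q ∧ ¬b) ∨ (q ∧ ¬f)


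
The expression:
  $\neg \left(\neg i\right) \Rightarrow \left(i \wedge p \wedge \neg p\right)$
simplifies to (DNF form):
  $\neg i$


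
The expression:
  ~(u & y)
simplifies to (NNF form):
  ~u | ~y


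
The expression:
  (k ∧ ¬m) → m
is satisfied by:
  {m: True, k: False}
  {k: False, m: False}
  {k: True, m: True}


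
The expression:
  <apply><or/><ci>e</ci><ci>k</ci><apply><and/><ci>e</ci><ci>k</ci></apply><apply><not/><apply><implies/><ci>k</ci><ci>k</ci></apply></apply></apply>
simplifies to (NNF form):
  <apply><or/><ci>e</ci><ci>k</ci></apply>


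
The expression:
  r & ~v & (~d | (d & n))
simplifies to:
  r & ~v & (n | ~d)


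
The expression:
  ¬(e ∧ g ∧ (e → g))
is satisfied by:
  {g: False, e: False}
  {e: True, g: False}
  {g: True, e: False}


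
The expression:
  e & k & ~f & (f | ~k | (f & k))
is never true.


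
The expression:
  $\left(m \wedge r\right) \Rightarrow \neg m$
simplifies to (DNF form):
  $\neg m \vee \neg r$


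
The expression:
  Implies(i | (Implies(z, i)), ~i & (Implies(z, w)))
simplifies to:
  ~i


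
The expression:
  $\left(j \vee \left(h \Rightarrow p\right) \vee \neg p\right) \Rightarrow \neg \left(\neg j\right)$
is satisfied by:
  {j: True}


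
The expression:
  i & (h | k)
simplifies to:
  i & (h | k)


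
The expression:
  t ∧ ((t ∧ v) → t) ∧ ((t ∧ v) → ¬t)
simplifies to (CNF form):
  t ∧ ¬v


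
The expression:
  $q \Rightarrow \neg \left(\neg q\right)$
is always true.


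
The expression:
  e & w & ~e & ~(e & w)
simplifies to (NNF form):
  False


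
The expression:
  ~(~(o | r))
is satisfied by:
  {r: True, o: True}
  {r: True, o: False}
  {o: True, r: False}


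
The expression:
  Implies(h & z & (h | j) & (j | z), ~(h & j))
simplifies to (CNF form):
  ~h | ~j | ~z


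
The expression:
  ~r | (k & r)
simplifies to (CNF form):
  k | ~r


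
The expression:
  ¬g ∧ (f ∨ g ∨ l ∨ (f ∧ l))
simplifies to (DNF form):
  (f ∧ ¬g) ∨ (l ∧ ¬g)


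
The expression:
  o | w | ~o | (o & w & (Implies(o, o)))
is always true.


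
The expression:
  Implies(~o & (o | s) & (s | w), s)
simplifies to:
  True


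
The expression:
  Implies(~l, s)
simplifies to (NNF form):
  l | s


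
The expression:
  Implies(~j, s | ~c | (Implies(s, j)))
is always true.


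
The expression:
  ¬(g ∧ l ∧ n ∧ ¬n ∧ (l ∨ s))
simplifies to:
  True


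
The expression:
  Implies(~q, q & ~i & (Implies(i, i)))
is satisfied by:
  {q: True}


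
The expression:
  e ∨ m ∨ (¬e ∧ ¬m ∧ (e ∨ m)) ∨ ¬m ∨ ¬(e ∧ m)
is always true.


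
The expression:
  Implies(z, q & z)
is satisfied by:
  {q: True, z: False}
  {z: False, q: False}
  {z: True, q: True}


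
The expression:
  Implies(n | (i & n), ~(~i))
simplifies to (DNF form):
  i | ~n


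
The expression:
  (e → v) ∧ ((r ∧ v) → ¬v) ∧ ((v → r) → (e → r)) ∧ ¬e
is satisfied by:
  {e: False, v: False, r: False}
  {r: True, e: False, v: False}
  {v: True, e: False, r: False}


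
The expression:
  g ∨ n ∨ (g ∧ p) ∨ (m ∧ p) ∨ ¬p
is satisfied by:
  {n: True, g: True, m: True, p: False}
  {n: True, g: True, p: False, m: False}
  {n: True, m: True, p: False, g: False}
  {n: True, p: False, m: False, g: False}
  {g: True, m: True, p: False, n: False}
  {g: True, p: False, m: False, n: False}
  {m: True, g: False, p: False, n: False}
  {g: False, p: False, m: False, n: False}
  {g: True, n: True, p: True, m: True}
  {g: True, n: True, p: True, m: False}
  {n: True, p: True, m: True, g: False}
  {n: True, p: True, g: False, m: False}
  {m: True, p: True, g: True, n: False}
  {p: True, g: True, n: False, m: False}
  {p: True, m: True, n: False, g: False}


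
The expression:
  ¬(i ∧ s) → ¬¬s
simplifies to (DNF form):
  s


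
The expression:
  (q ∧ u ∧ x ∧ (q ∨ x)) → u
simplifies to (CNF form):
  True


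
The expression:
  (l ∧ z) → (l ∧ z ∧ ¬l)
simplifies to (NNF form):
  ¬l ∨ ¬z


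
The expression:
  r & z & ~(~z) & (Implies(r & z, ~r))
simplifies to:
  False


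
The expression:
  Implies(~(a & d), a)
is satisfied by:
  {a: True}


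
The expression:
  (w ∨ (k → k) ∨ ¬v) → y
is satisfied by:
  {y: True}


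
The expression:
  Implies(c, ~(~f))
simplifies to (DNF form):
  f | ~c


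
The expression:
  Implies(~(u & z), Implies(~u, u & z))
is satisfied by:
  {u: True}


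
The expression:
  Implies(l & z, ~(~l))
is always true.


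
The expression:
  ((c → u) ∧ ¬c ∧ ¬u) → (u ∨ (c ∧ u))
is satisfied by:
  {c: True, u: True}
  {c: True, u: False}
  {u: True, c: False}


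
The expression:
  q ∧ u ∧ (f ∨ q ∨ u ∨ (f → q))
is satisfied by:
  {u: True, q: True}


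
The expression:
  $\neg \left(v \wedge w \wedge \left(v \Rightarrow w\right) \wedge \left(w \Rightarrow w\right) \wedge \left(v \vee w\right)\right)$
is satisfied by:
  {w: False, v: False}
  {v: True, w: False}
  {w: True, v: False}


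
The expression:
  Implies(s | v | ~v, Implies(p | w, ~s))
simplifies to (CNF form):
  (~p | ~s) & (~s | ~w)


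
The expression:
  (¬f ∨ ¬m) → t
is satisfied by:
  {t: True, m: True, f: True}
  {t: True, m: True, f: False}
  {t: True, f: True, m: False}
  {t: True, f: False, m: False}
  {m: True, f: True, t: False}


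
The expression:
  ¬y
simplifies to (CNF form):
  ¬y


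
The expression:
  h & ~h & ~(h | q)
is never true.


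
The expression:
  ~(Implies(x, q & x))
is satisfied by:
  {x: True, q: False}


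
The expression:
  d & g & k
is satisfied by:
  {d: True, g: True, k: True}


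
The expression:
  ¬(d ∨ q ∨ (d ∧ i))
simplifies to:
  ¬d ∧ ¬q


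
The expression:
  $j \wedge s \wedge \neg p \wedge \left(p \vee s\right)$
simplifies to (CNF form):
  $j \wedge s \wedge \neg p$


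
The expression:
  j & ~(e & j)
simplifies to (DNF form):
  j & ~e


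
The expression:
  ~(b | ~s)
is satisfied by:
  {s: True, b: False}


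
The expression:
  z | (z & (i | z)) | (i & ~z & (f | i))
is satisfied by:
  {i: True, z: True}
  {i: True, z: False}
  {z: True, i: False}


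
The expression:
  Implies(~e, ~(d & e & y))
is always true.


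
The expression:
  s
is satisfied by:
  {s: True}


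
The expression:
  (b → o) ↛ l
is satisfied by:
  {o: True, l: False, b: False}
  {o: False, l: False, b: False}
  {b: True, o: True, l: False}


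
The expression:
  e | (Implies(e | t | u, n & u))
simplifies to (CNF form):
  (e | n | ~t) & (e | n | ~u) & (e | u | ~t) & (e | u | ~u)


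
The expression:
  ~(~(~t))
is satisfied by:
  {t: False}


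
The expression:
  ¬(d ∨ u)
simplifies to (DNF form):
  ¬d ∧ ¬u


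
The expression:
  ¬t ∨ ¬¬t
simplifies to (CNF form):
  True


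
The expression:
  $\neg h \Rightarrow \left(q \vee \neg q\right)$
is always true.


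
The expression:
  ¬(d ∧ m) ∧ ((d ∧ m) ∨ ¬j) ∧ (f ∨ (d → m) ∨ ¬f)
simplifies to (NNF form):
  ¬j ∧ (¬d ∨ ¬m)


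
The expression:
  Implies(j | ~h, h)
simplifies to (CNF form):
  h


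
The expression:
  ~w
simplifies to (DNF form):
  ~w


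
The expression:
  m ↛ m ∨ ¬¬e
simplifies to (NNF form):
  e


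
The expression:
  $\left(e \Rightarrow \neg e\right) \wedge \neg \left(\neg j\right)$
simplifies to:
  $j \wedge \neg e$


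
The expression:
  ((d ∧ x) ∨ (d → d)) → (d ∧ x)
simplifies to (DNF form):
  d ∧ x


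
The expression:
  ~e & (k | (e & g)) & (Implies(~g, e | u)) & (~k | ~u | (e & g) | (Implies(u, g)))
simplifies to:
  g & k & ~e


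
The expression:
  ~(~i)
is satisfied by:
  {i: True}


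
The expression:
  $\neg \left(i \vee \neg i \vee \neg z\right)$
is never true.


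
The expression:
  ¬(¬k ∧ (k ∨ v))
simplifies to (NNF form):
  k ∨ ¬v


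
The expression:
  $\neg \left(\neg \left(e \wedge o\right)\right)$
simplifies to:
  $e \wedge o$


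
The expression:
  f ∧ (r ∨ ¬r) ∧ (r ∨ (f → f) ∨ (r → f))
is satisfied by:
  {f: True}


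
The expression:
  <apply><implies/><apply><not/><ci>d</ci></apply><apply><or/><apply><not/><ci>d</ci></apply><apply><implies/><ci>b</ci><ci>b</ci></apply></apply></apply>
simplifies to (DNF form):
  <true/>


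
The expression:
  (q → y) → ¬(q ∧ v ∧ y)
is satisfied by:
  {v: False, q: False, y: False}
  {y: True, v: False, q: False}
  {q: True, v: False, y: False}
  {y: True, q: True, v: False}
  {v: True, y: False, q: False}
  {y: True, v: True, q: False}
  {q: True, v: True, y: False}


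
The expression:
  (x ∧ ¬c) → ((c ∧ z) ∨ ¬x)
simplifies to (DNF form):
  c ∨ ¬x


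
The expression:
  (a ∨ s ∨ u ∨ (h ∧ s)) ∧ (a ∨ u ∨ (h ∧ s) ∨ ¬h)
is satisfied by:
  {a: True, u: True, s: True}
  {a: True, u: True, s: False}
  {a: True, s: True, u: False}
  {a: True, s: False, u: False}
  {u: True, s: True, a: False}
  {u: True, s: False, a: False}
  {s: True, u: False, a: False}


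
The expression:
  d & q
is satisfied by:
  {d: True, q: True}


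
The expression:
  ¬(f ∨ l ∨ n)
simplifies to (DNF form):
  ¬f ∧ ¬l ∧ ¬n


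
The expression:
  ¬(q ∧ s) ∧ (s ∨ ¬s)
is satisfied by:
  {s: False, q: False}
  {q: True, s: False}
  {s: True, q: False}


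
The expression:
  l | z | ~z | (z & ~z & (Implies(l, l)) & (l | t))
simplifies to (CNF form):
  True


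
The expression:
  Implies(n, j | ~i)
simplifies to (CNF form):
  j | ~i | ~n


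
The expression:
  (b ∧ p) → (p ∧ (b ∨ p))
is always true.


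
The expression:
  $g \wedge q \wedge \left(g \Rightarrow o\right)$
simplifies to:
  $g \wedge o \wedge q$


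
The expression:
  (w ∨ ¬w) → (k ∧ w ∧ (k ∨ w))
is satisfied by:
  {w: True, k: True}


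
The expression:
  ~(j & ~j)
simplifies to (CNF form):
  True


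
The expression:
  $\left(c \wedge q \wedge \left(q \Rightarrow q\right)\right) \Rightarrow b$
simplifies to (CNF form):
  $b \vee \neg c \vee \neg q$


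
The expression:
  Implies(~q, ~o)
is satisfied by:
  {q: True, o: False}
  {o: False, q: False}
  {o: True, q: True}


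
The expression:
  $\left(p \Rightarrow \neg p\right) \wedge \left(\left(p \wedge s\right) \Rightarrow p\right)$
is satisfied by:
  {p: False}


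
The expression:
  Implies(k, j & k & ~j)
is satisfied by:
  {k: False}


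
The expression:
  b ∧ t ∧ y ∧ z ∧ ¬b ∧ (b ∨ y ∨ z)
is never true.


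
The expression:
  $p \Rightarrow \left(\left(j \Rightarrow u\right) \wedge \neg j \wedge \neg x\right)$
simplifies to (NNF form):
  $\left(\neg j \wedge \neg x\right) \vee \neg p$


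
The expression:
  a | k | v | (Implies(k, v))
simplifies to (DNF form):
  True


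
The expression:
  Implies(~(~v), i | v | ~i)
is always true.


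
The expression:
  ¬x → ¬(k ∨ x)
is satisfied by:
  {x: True, k: False}
  {k: False, x: False}
  {k: True, x: True}


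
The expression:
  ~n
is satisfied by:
  {n: False}


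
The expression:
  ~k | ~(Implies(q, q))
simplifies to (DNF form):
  ~k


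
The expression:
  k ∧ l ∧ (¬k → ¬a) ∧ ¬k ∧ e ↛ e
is never true.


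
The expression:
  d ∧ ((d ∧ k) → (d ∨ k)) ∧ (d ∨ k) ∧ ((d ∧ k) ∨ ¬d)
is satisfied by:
  {d: True, k: True}


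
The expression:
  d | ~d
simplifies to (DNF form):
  True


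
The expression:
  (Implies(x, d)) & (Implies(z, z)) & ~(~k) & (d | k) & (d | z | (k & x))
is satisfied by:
  {k: True, d: True, z: True, x: False}
  {k: True, d: True, x: False, z: False}
  {k: True, d: True, z: True, x: True}
  {k: True, d: True, x: True, z: False}
  {k: True, z: True, x: False, d: False}


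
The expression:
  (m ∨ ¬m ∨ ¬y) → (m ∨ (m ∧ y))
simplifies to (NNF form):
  m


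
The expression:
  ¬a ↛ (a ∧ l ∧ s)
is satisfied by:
  {a: False}


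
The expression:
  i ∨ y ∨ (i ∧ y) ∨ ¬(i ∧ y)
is always true.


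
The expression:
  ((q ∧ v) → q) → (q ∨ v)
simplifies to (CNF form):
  q ∨ v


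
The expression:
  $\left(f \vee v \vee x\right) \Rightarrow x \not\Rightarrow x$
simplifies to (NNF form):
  $\neg f \wedge \neg v \wedge \neg x$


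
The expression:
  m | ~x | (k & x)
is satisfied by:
  {k: True, m: True, x: False}
  {k: True, m: False, x: False}
  {m: True, k: False, x: False}
  {k: False, m: False, x: False}
  {x: True, k: True, m: True}
  {x: True, k: True, m: False}
  {x: True, m: True, k: False}


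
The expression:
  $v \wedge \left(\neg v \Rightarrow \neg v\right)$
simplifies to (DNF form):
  $v$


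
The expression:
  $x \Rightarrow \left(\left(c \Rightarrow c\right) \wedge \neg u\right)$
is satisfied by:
  {u: False, x: False}
  {x: True, u: False}
  {u: True, x: False}


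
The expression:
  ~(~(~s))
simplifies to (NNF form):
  ~s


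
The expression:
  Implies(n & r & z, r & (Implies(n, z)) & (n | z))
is always true.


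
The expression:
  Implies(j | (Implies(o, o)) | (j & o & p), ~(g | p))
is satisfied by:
  {g: False, p: False}


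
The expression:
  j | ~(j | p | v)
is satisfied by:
  {j: True, p: False, v: False}
  {v: True, j: True, p: False}
  {j: True, p: True, v: False}
  {v: True, j: True, p: True}
  {v: False, p: False, j: False}


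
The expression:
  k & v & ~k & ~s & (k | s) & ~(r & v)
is never true.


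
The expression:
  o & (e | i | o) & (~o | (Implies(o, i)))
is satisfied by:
  {i: True, o: True}


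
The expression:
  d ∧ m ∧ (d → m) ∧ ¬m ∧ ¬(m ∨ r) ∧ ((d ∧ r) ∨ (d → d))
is never true.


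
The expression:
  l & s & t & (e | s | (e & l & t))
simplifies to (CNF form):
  l & s & t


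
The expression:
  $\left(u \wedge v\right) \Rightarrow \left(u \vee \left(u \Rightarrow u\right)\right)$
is always true.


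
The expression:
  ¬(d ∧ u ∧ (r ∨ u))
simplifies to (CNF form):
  ¬d ∨ ¬u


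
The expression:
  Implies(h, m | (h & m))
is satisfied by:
  {m: True, h: False}
  {h: False, m: False}
  {h: True, m: True}


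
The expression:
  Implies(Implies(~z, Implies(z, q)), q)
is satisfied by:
  {q: True}


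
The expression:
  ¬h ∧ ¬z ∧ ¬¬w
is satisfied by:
  {w: True, h: False, z: False}


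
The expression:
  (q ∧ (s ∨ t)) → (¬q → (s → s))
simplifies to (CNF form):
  True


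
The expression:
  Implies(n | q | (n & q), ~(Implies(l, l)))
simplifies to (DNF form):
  ~n & ~q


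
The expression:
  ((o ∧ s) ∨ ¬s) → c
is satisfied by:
  {c: True, s: True, o: False}
  {c: True, s: False, o: False}
  {c: True, o: True, s: True}
  {c: True, o: True, s: False}
  {s: True, o: False, c: False}


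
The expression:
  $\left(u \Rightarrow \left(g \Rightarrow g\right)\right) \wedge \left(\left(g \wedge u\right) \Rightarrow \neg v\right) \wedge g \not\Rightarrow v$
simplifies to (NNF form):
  $g \wedge \neg v$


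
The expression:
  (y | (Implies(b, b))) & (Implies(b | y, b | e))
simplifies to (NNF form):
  b | e | ~y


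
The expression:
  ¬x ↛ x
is always true.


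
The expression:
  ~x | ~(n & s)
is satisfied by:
  {s: False, n: False, x: False}
  {x: True, s: False, n: False}
  {n: True, s: False, x: False}
  {x: True, n: True, s: False}
  {s: True, x: False, n: False}
  {x: True, s: True, n: False}
  {n: True, s: True, x: False}


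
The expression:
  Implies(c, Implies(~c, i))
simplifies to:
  True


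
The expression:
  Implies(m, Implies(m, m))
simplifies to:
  True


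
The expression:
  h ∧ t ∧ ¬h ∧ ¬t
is never true.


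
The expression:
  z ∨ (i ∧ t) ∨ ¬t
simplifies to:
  i ∨ z ∨ ¬t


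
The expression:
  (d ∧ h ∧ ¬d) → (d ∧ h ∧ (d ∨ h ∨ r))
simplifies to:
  True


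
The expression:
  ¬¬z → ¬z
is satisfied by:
  {z: False}


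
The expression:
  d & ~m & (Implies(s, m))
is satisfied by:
  {d: True, m: False, s: False}


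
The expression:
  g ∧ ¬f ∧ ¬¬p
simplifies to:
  g ∧ p ∧ ¬f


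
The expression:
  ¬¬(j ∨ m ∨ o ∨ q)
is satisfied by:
  {j: True, q: True, m: True, o: True}
  {j: True, q: True, m: True, o: False}
  {j: True, q: True, o: True, m: False}
  {j: True, q: True, o: False, m: False}
  {j: True, m: True, o: True, q: False}
  {j: True, m: True, o: False, q: False}
  {j: True, m: False, o: True, q: False}
  {j: True, m: False, o: False, q: False}
  {q: True, m: True, o: True, j: False}
  {q: True, m: True, o: False, j: False}
  {q: True, o: True, m: False, j: False}
  {q: True, o: False, m: False, j: False}
  {m: True, o: True, q: False, j: False}
  {m: True, q: False, o: False, j: False}
  {o: True, q: False, m: False, j: False}


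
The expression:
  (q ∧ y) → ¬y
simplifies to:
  ¬q ∨ ¬y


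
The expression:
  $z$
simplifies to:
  $z$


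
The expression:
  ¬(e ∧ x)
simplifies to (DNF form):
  ¬e ∨ ¬x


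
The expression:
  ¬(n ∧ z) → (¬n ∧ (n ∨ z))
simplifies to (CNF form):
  z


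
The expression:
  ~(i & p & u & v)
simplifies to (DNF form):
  ~i | ~p | ~u | ~v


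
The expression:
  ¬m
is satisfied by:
  {m: False}


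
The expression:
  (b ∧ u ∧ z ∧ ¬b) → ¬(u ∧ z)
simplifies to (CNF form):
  True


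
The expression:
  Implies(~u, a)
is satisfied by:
  {a: True, u: True}
  {a: True, u: False}
  {u: True, a: False}


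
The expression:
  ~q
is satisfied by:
  {q: False}


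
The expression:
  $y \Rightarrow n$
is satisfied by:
  {n: True, y: False}
  {y: False, n: False}
  {y: True, n: True}


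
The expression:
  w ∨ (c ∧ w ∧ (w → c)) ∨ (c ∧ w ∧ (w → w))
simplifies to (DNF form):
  w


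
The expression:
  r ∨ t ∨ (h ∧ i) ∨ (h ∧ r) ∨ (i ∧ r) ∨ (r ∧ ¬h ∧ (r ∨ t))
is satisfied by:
  {r: True, i: True, t: True, h: True}
  {r: True, i: True, t: True, h: False}
  {r: True, t: True, h: True, i: False}
  {r: True, t: True, h: False, i: False}
  {r: True, i: True, h: True, t: False}
  {r: True, i: True, h: False, t: False}
  {r: True, h: True, t: False, i: False}
  {r: True, h: False, t: False, i: False}
  {i: True, t: True, h: True, r: False}
  {i: True, t: True, h: False, r: False}
  {t: True, h: True, r: False, i: False}
  {t: True, r: False, h: False, i: False}
  {i: True, h: True, r: False, t: False}


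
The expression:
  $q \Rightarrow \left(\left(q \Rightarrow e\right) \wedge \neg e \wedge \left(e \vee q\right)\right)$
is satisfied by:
  {q: False}


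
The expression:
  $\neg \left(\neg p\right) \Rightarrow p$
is always true.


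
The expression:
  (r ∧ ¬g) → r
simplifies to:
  True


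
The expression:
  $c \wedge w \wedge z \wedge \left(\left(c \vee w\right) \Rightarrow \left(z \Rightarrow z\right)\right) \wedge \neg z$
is never true.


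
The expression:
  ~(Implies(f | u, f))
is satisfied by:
  {u: True, f: False}


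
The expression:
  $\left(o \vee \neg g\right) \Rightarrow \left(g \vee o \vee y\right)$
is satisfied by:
  {y: True, o: True, g: True}
  {y: True, o: True, g: False}
  {y: True, g: True, o: False}
  {y: True, g: False, o: False}
  {o: True, g: True, y: False}
  {o: True, g: False, y: False}
  {g: True, o: False, y: False}


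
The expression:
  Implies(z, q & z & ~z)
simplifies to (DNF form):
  ~z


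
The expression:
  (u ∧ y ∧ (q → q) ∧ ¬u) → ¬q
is always true.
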